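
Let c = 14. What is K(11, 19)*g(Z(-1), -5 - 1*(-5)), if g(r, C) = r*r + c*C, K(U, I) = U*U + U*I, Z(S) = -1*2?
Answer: 1320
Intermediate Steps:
Z(S) = -2
K(U, I) = U² + I*U
g(r, C) = r² + 14*C (g(r, C) = r*r + 14*C = r² + 14*C)
K(11, 19)*g(Z(-1), -5 - 1*(-5)) = (11*(19 + 11))*((-2)² + 14*(-5 - 1*(-5))) = (11*30)*(4 + 14*(-5 + 5)) = 330*(4 + 14*0) = 330*(4 + 0) = 330*4 = 1320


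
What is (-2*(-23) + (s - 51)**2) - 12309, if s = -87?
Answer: 6781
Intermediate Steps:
(-2*(-23) + (s - 51)**2) - 12309 = (-2*(-23) + (-87 - 51)**2) - 12309 = (46 + (-138)**2) - 12309 = (46 + 19044) - 12309 = 19090 - 12309 = 6781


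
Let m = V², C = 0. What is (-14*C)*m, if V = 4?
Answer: 0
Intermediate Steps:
m = 16 (m = 4² = 16)
(-14*C)*m = -14*0*16 = 0*16 = 0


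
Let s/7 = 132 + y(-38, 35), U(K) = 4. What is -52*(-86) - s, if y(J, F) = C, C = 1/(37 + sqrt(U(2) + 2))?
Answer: 4835665/1363 + 7*sqrt(6)/1363 ≈ 3547.8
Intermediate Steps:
C = 1/(37 + sqrt(6)) (C = 1/(37 + sqrt(4 + 2)) = 1/(37 + sqrt(6)) ≈ 0.025349)
y(J, F) = 37/1363 - sqrt(6)/1363
s = 1259671/1363 - 7*sqrt(6)/1363 (s = 7*(132 + (37/1363 - sqrt(6)/1363)) = 7*(179953/1363 - sqrt(6)/1363) = 1259671/1363 - 7*sqrt(6)/1363 ≈ 924.18)
-52*(-86) - s = -52*(-86) - (1259671/1363 - 7*sqrt(6)/1363) = 4472 + (-1259671/1363 + 7*sqrt(6)/1363) = 4835665/1363 + 7*sqrt(6)/1363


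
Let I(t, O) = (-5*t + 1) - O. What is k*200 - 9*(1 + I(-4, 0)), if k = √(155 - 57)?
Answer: -198 + 1400*√2 ≈ 1781.9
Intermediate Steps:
I(t, O) = 1 - O - 5*t (I(t, O) = (1 - 5*t) - O = 1 - O - 5*t)
k = 7*√2 (k = √98 = 7*√2 ≈ 9.8995)
k*200 - 9*(1 + I(-4, 0)) = (7*√2)*200 - 9*(1 + (1 - 1*0 - 5*(-4))) = 1400*√2 - 9*(1 + (1 + 0 + 20)) = 1400*√2 - 9*(1 + 21) = 1400*√2 - 9*22 = 1400*√2 - 198 = -198 + 1400*√2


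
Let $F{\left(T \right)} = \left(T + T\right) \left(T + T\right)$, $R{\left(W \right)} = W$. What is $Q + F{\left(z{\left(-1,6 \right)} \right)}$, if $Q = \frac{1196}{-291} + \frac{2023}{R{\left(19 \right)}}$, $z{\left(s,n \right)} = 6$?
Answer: $\frac{1362145}{5529} \approx 246.36$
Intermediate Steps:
$Q = \frac{565969}{5529}$ ($Q = \frac{1196}{-291} + \frac{2023}{19} = 1196 \left(- \frac{1}{291}\right) + 2023 \cdot \frac{1}{19} = - \frac{1196}{291} + \frac{2023}{19} = \frac{565969}{5529} \approx 102.36$)
$F{\left(T \right)} = 4 T^{2}$ ($F{\left(T \right)} = 2 T 2 T = 4 T^{2}$)
$Q + F{\left(z{\left(-1,6 \right)} \right)} = \frac{565969}{5529} + 4 \cdot 6^{2} = \frac{565969}{5529} + 4 \cdot 36 = \frac{565969}{5529} + 144 = \frac{1362145}{5529}$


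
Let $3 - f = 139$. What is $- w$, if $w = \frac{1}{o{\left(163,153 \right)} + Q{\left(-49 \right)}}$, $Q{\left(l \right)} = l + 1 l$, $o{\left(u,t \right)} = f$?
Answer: $\frac{1}{234} \approx 0.0042735$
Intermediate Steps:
$f = -136$ ($f = 3 - 139 = -136$)
$o{\left(u,t \right)} = -136$
$Q{\left(l \right)} = 2 l$ ($Q{\left(l \right)} = l + l = 2 l$)
$w = - \frac{1}{234}$ ($w = \frac{1}{-136 + 2 \left(-49\right)} = \frac{1}{-136 - 98} = \frac{1}{-234} = - \frac{1}{234} \approx -0.0042735$)
$- w = \left(-1\right) \left(- \frac{1}{234}\right) = \frac{1}{234}$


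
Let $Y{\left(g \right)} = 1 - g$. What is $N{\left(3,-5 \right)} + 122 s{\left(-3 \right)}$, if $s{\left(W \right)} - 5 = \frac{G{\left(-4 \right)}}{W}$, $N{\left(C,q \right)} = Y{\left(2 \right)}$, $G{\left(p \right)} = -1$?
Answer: $\frac{1949}{3} \approx 649.67$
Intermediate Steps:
$N{\left(C,q \right)} = -1$ ($N{\left(C,q \right)} = 1 - 2 = -1$)
$s{\left(W \right)} = 5 - \frac{1}{W}$
$N{\left(3,-5 \right)} + 122 s{\left(-3 \right)} = -1 + 122 \left(5 - \frac{1}{-3}\right) = -1 + 122 \left(5 - - \frac{1}{3}\right) = -1 + 122 \left(5 + \frac{1}{3}\right) = -1 + 122 \cdot \frac{16}{3} = -1 + \frac{1952}{3} = \frac{1949}{3}$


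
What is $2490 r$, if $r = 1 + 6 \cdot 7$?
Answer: $107070$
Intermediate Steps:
$r = 43$ ($r = 1 + 42 = 43$)
$2490 r = 2490 \cdot 43 = 107070$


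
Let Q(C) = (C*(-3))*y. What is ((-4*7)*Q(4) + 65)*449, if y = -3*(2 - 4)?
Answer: 934369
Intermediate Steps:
y = 6 (y = -3*(-2) = 6)
Q(C) = -18*C (Q(C) = (C*(-3))*6 = -3*C*6 = -18*C)
((-4*7)*Q(4) + 65)*449 = ((-4*7)*(-18*4) + 65)*449 = (-28*(-72) + 65)*449 = (2016 + 65)*449 = 2081*449 = 934369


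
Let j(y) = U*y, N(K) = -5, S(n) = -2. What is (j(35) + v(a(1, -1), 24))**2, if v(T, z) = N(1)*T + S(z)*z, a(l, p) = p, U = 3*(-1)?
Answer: 21904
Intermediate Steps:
U = -3
j(y) = -3*y
v(T, z) = -5*T - 2*z
(j(35) + v(a(1, -1), 24))**2 = (-3*35 + (-5*(-1) - 2*24))**2 = (-105 + (5 - 48))**2 = (-105 - 43)**2 = (-148)**2 = 21904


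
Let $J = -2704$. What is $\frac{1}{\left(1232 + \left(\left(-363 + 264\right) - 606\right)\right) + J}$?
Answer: $- \frac{1}{2177} \approx -0.00045935$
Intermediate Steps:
$\frac{1}{\left(1232 + \left(\left(-363 + 264\right) - 606\right)\right) + J} = \frac{1}{\left(1232 + \left(\left(-363 + 264\right) - 606\right)\right) - 2704} = \frac{1}{\left(1232 - 705\right) - 2704} = \frac{1}{527 - 2704} = \frac{1}{-2177} = - \frac{1}{2177}$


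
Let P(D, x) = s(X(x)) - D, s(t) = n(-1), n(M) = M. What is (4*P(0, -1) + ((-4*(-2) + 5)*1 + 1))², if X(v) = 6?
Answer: 100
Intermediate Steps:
s(t) = -1
P(D, x) = -1 - D
(4*P(0, -1) + ((-4*(-2) + 5)*1 + 1))² = (4*(-1 - 1*0) + ((-4*(-2) + 5)*1 + 1))² = (4*(-1 + 0) + ((8 + 5)*1 + 1))² = (4*(-1) + (13*1 + 1))² = (-4 + (13 + 1))² = (-4 + 14)² = 10² = 100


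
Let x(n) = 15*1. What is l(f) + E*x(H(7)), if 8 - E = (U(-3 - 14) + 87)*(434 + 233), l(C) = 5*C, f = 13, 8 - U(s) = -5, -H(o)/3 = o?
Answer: -1000315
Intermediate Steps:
H(o) = -3*o
U(s) = 13 (U(s) = 8 - 1*(-5) = 8 + 5 = 13)
E = -66692 (E = 8 - (13 + 87)*(434 + 233) = 8 - 100*667 = 8 - 1*66700 = 8 - 66700 = -66692)
x(n) = 15
l(f) + E*x(H(7)) = 5*13 - 66692*15 = 65 - 1000380 = -1000315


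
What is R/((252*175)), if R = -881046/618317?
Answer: -48947/1514876650 ≈ -3.2311e-5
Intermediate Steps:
R = -881046/618317 (R = -881046*1/618317 = -881046/618317 ≈ -1.4249)
R/((252*175)) = -881046/(618317*(252*175)) = -881046/618317/44100 = -881046/618317*1/44100 = -48947/1514876650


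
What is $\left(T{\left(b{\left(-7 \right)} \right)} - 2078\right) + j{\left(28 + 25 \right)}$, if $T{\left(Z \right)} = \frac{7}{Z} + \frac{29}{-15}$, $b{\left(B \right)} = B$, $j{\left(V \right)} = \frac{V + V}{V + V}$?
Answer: $- \frac{31199}{15} \approx -2079.9$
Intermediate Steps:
$j{\left(V \right)} = 1$ ($j{\left(V \right)} = \frac{2 V}{2 V} = 2 V \frac{1}{2 V} = 1$)
$T{\left(Z \right)} = - \frac{29}{15} + \frac{7}{Z}$ ($T{\left(Z \right)} = \frac{7}{Z} + 29 \left(- \frac{1}{15}\right) = \frac{7}{Z} - \frac{29}{15} = - \frac{29}{15} + \frac{7}{Z}$)
$\left(T{\left(b{\left(-7 \right)} \right)} - 2078\right) + j{\left(28 + 25 \right)} = \left(\left(- \frac{29}{15} + \frac{7}{-7}\right) - 2078\right) + 1 = \left(\left(- \frac{29}{15} + 7 \left(- \frac{1}{7}\right)\right) - 2078\right) + 1 = \left(\left(- \frac{29}{15} - 1\right) - 2078\right) + 1 = \left(- \frac{44}{15} - 2078\right) + 1 = - \frac{31214}{15} + 1 = - \frac{31199}{15}$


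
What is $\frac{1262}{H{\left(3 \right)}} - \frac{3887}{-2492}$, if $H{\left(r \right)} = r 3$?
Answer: $\frac{3179887}{22428} \approx 141.78$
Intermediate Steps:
$H{\left(r \right)} = 3 r$
$\frac{1262}{H{\left(3 \right)}} - \frac{3887}{-2492} = \frac{1262}{3 \cdot 3} - \frac{3887}{-2492} = \frac{1262}{9} - - \frac{3887}{2492} = 1262 \cdot \frac{1}{9} + \frac{3887}{2492} = \frac{1262}{9} + \frac{3887}{2492} = \frac{3179887}{22428}$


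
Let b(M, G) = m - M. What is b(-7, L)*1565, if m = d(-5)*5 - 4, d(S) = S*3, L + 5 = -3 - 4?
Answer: -112680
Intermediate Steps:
L = -12 (L = -5 + (-3 - 4) = -5 - 7 = -12)
d(S) = 3*S
m = -79 (m = (3*(-5))*5 - 4 = -15*5 - 4 = -75 - 4 = -79)
b(M, G) = -79 - M
b(-7, L)*1565 = (-79 - 1*(-7))*1565 = (-79 + 7)*1565 = -72*1565 = -112680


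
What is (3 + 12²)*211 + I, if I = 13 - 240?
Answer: 30790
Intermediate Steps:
I = -227
(3 + 12²)*211 + I = (3 + 12²)*211 - 227 = (3 + 144)*211 - 227 = 147*211 - 227 = 31017 - 227 = 30790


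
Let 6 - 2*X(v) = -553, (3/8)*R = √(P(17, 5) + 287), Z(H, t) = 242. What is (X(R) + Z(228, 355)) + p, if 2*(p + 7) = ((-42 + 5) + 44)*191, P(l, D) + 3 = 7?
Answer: 1183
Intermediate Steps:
P(l, D) = 4 (P(l, D) = -3 + 7 = 4)
R = 8*√291/3 (R = 8*√(4 + 287)/3 = 8*√291/3 ≈ 45.490)
X(v) = 559/2 (X(v) = 3 - ½*(-553) = 3 + 553/2 = 559/2)
p = 1323/2 (p = -7 + (((-42 + 5) + 44)*191)/2 = -7 + ((-37 + 44)*191)/2 = -7 + (7*191)/2 = -7 + (½)*1337 = -7 + 1337/2 = 1323/2 ≈ 661.50)
(X(R) + Z(228, 355)) + p = (559/2 + 242) + 1323/2 = 1043/2 + 1323/2 = 1183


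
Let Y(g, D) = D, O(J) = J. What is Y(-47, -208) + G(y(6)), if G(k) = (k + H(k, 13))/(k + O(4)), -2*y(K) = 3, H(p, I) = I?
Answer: -1017/5 ≈ -203.40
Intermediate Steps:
y(K) = -3/2 (y(K) = -1/2*3 = -3/2)
G(k) = (13 + k)/(4 + k) (G(k) = (k + 13)/(k + 4) = (13 + k)/(4 + k))
Y(-47, -208) + G(y(6)) = -208 + (13 - 3/2)/(4 - 3/2) = -208 + (23/2)/(5/2) = -208 + (2/5)*(23/2) = -208 + 23/5 = -1017/5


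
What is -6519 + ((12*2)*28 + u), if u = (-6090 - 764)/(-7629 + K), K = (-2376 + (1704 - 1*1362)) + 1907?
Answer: -22671239/3878 ≈ -5846.1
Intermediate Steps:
K = -127 (K = (-2376 + (1704 - 1362)) + 1907 = (-2376 + 342) + 1907 = -2034 + 1907 = -127)
u = 3427/3878 (u = (-6090 - 764)/(-7629 - 127) = -6854/(-7756) = -6854*(-1/7756) = 3427/3878 ≈ 0.88370)
-6519 + ((12*2)*28 + u) = -6519 + ((12*2)*28 + 3427/3878) = -6519 + (24*28 + 3427/3878) = -6519 + (672 + 3427/3878) = -6519 + 2609443/3878 = -22671239/3878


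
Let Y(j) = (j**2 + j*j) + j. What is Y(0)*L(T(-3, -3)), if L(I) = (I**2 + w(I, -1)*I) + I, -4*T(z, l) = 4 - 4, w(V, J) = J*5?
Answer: 0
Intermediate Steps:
w(V, J) = 5*J
T(z, l) = 0 (T(z, l) = -(4 - 4)/4 = -1/4*0 = 0)
Y(j) = j + 2*j**2 (Y(j) = (j**2 + j**2) + j = 2*j**2 + j = j + 2*j**2)
L(I) = I**2 - 4*I (L(I) = (I**2 + (5*(-1))*I) + I = (I**2 - 5*I) + I = I**2 - 4*I)
Y(0)*L(T(-3, -3)) = (0*(1 + 2*0))*(0*(-4 + 0)) = (0*(1 + 0))*(0*(-4)) = (0*1)*0 = 0*0 = 0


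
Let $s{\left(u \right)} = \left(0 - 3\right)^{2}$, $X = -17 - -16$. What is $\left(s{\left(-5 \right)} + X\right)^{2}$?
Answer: $64$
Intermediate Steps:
$X = -1$ ($X = -17 + 16 = -1$)
$s{\left(u \right)} = 9$ ($s{\left(u \right)} = \left(-3\right)^{2} = 9$)
$\left(s{\left(-5 \right)} + X\right)^{2} = \left(9 - 1\right)^{2} = 8^{2} = 64$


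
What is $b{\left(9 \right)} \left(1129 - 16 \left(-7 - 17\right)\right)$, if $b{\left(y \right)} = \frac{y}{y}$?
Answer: $1513$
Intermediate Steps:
$b{\left(y \right)} = 1$
$b{\left(9 \right)} \left(1129 - 16 \left(-7 - 17\right)\right) = 1 \left(1129 - 16 \left(-7 - 17\right)\right) = 1 \left(1129 - -384\right) = 1 \left(1129 + 384\right) = 1 \cdot 1513 = 1513$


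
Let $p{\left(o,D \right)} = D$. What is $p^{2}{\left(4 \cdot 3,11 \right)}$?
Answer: $121$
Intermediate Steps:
$p^{2}{\left(4 \cdot 3,11 \right)} = 11^{2} = 121$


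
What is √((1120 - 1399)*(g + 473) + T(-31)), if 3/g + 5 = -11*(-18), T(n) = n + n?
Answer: I*√4918109762/193 ≈ 363.36*I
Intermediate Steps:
T(n) = 2*n
g = 3/193 (g = 3/(-5 - 11*(-18)) = 3/(-5 + 198) = 3/193 ≈ 0.015544)
√((1120 - 1399)*(g + 473) + T(-31)) = √((1120 - 1399)*(3/193 + 473) + 2*(-31)) = √(-279*91292/193 - 62) = √(-25470468/193 - 62) = √(-25482434/193) = I*√4918109762/193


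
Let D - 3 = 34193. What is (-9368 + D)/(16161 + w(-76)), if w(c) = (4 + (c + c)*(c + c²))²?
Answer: 24828/750642044977 ≈ 3.3076e-8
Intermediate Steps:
D = 34196 (D = 3 + 34193 = 34196)
w(c) = (4 + 2*c*(c + c²))² (w(c) = (4 + (2*c)*(c + c²))² = (4 + 2*c*(c + c²))²)
(-9368 + D)/(16161 + w(-76)) = (-9368 + 34196)/(16161 + 4*(2 + (-76)² + (-76)³)²) = 24828/(16161 + 4*(2 + 5776 - 438976)²) = 24828/(16161 + 4*(-433198)²) = 24828/(16161 + 4*187660507204) = 24828/(16161 + 750642028816) = 24828/750642044977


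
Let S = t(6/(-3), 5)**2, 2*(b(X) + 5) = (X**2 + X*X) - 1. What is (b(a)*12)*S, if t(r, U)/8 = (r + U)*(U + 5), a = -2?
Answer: -1036800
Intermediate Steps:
b(X) = -11/2 + X**2 (b(X) = -5 + ((X**2 + X*X) - 1)/2 = -5 + ((X**2 + X**2) - 1)/2 = -5 + (2*X**2 - 1)/2 = -5 + (-1 + 2*X**2)/2 = -5 + (-1/2 + X**2) = -11/2 + X**2)
t(r, U) = 8*(5 + U)*(U + r) (t(r, U) = 8*((r + U)*(U + 5)) = 8*((U + r)*(5 + U)) = 8*((5 + U)*(U + r)) = 8*(5 + U)*(U + r))
S = 57600 (S = (8*5**2 + 40*5 + 40*(6/(-3)) + 8*5*(6/(-3)))**2 = (8*25 + 200 + 40*(6*(-1/3)) + 8*5*(6*(-1/3)))**2 = (200 + 200 + 40*(-2) + 8*5*(-2))**2 = (200 + 200 - 80 - 80)**2 = 240**2 = 57600)
(b(a)*12)*S = ((-11/2 + (-2)**2)*12)*57600 = ((-11/2 + 4)*12)*57600 = -3/2*12*57600 = -18*57600 = -1036800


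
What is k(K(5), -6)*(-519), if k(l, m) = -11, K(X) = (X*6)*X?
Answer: 5709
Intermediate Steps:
K(X) = 6*X**2 (K(X) = (6*X)*X = 6*X**2)
k(K(5), -6)*(-519) = -11*(-519) = 5709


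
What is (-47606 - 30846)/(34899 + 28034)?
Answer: -78452/62933 ≈ -1.2466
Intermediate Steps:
(-47606 - 30846)/(34899 + 28034) = -78452/62933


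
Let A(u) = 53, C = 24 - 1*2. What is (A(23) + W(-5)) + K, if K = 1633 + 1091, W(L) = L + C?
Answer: 2794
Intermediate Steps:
C = 22 (C = 24 - 2 = 22)
W(L) = 22 + L (W(L) = L + 22 = 22 + L)
K = 2724
(A(23) + W(-5)) + K = (53 + (22 - 5)) + 2724 = (53 + 17) + 2724 = 70 + 2724 = 2794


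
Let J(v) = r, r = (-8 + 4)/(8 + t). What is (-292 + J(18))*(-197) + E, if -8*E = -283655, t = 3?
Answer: 8188621/88 ≈ 93053.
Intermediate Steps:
r = -4/11 (r = (-8 + 4)/(8 + 3) = -4/11 ≈ -0.36364)
J(v) = -4/11
E = 283655/8 (E = -1/8*(-283655) = 283655/8 ≈ 35457.)
(-292 + J(18))*(-197) + E = (-292 - 4/11)*(-197) + 283655/8 = -3216/11*(-197) + 283655/8 = 633552/11 + 283655/8 = 8188621/88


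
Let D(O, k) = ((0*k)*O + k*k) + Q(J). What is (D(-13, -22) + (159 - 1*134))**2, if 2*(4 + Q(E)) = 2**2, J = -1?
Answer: 257049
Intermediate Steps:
Q(E) = -2 (Q(E) = -4 + (1/2)*2**2 = -4 + (1/2)*4 = -4 + 2 = -2)
D(O, k) = -2 + k**2 (D(O, k) = ((0*k)*O + k*k) - 2 = (0*O + k**2) - 2 = (0 + k**2) - 2 = k**2 - 2 = -2 + k**2)
(D(-13, -22) + (159 - 1*134))**2 = ((-2 + (-22)**2) + (159 - 1*134))**2 = ((-2 + 484) + (159 - 134))**2 = (482 + 25)**2 = 507**2 = 257049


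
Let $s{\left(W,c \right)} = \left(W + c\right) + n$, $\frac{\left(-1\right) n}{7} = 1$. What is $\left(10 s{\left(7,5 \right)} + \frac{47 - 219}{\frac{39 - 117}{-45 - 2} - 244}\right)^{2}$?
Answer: $\frac{83400819264}{32433025} \approx 2571.5$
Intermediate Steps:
$n = -7$ ($n = \left(-7\right) 1 = -7$)
$s{\left(W,c \right)} = -7 + W + c$ ($s{\left(W,c \right)} = \left(W + c\right) - 7 = -7 + W + c$)
$\left(10 s{\left(7,5 \right)} + \frac{47 - 219}{\frac{39 - 117}{-45 - 2} - 244}\right)^{2} = \left(10 \left(-7 + 7 + 5\right) + \frac{47 - 219}{\frac{39 - 117}{-45 - 2} - 244}\right)^{2} = \left(10 \cdot 5 - \frac{172}{- \frac{78}{-47} - 244}\right)^{2} = \left(50 - \frac{172}{\left(-78\right) \left(- \frac{1}{47}\right) - 244}\right)^{2} = \left(50 - \frac{172}{\frac{78}{47} - 244}\right)^{2} = \left(50 - \frac{172}{- \frac{11390}{47}}\right)^{2} = \left(50 - - \frac{4042}{5695}\right)^{2} = \left(50 + \frac{4042}{5695}\right)^{2} = \left(\frac{288792}{5695}\right)^{2} = \frac{83400819264}{32433025}$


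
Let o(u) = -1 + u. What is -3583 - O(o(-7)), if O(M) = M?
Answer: -3575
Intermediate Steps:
-3583 - O(o(-7)) = -3583 - (-1 - 7) = -3583 - 1*(-8) = -3583 + 8 = -3575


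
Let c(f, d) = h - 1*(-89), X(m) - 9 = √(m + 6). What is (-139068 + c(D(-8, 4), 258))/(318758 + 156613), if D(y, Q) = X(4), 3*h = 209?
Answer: -32056/109701 ≈ -0.29221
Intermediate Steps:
X(m) = 9 + √(6 + m) (X(m) = 9 + √(m + 6) = 9 + √(6 + m))
h = 209/3 (h = (⅓)*209 = 209/3 ≈ 69.667)
D(y, Q) = 9 + √10 (D(y, Q) = 9 + √(6 + 4) = 9 + √10)
c(f, d) = 476/3 (c(f, d) = 209/3 - 1*(-89) = 209/3 + 89 = 476/3)
(-139068 + c(D(-8, 4), 258))/(318758 + 156613) = (-139068 + 476/3)/(318758 + 156613) = -416728/3/475371 = -416728/3*1/475371 = -32056/109701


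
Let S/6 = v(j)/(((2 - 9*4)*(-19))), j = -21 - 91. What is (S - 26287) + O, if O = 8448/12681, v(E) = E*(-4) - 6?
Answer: -2110804621/80313 ≈ -26282.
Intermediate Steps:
j = -112
v(E) = -6 - 4*E (v(E) = -4*E - 6 = -6 - 4*E)
O = 2816/4227 (O = 8448*(1/12681) = 2816/4227 ≈ 0.66619)
S = 78/19 (S = 6*((-6 - 4*(-112))/(((2 - 9*4)*(-19)))) = 6*((-6 + 448)/(((2 - 36)*(-19)))) = 6*(442/((-34*(-19)))) = 6*(442/646) = 6*(442*(1/646)) = 6*(13/19) = 78/19 ≈ 4.1053)
(S - 26287) + O = (78/19 - 26287) + 2816/4227 = -499375/19 + 2816/4227 = -2110804621/80313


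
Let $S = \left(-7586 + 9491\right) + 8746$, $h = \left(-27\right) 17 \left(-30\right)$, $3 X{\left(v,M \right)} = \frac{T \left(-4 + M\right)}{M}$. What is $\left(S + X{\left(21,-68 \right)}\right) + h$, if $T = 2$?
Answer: $\frac{415169}{17} \approx 24422.0$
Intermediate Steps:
$X{\left(v,M \right)} = \frac{-8 + 2 M}{3 M}$ ($X{\left(v,M \right)} = \frac{2 \left(-4 + M\right) \frac{1}{M}}{3} = \frac{\left(-8 + 2 M\right) \frac{1}{M}}{3} = \frac{\frac{1}{M} \left(-8 + 2 M\right)}{3} = \frac{-8 + 2 M}{3 M}$)
$h = 13770$ ($h = \left(-459\right) \left(-30\right) = 13770$)
$S = 10651$ ($S = 1905 + 8746 = 10651$)
$\left(S + X{\left(21,-68 \right)}\right) + h = \left(10651 + \frac{2 \left(-4 - 68\right)}{3 \left(-68\right)}\right) + 13770 = \left(10651 + \frac{2}{3} \left(- \frac{1}{68}\right) \left(-72\right)\right) + 13770 = \left(10651 + \frac{12}{17}\right) + 13770 = \frac{181079}{17} + 13770 = \frac{415169}{17}$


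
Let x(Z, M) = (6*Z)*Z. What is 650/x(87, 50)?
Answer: 325/22707 ≈ 0.014313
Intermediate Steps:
x(Z, M) = 6*Z²
650/x(87, 50) = 650/((6*87²)) = 650/((6*7569)) = 650/45414 = 650*(1/45414) = 325/22707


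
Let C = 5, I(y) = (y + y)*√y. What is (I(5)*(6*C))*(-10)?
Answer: -3000*√5 ≈ -6708.2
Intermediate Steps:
I(y) = 2*y^(3/2) (I(y) = (2*y)*√y = 2*y^(3/2))
(I(5)*(6*C))*(-10) = ((2*5^(3/2))*(6*5))*(-10) = ((2*(5*√5))*30)*(-10) = ((10*√5)*30)*(-10) = (300*√5)*(-10) = -3000*√5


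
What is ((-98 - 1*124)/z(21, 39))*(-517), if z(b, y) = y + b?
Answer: 19129/10 ≈ 1912.9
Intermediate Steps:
z(b, y) = b + y
((-98 - 1*124)/z(21, 39))*(-517) = ((-98 - 1*124)/(21 + 39))*(-517) = ((-98 - 124)/60)*(-517) = -222*1/60*(-517) = -37/10*(-517) = 19129/10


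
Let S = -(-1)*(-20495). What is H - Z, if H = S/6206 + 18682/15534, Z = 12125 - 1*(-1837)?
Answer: -673097566343/48202002 ≈ -13964.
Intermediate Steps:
S = -20495 (S = -1*20495 = -20495)
Z = 13962 (Z = 12125 + 1837 = 13962)
H = -101214419/48202002 (H = -20495/6206 + 18682/15534 = -20495*1/6206 + 18682*(1/15534) = -20495/6206 + 9341/7767 = -101214419/48202002 ≈ -2.0998)
H - Z = -101214419/48202002 - 1*13962 = -101214419/48202002 - 13962 = -673097566343/48202002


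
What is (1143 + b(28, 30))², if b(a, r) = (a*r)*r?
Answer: 693953649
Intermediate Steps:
b(a, r) = a*r²
(1143 + b(28, 30))² = (1143 + 28*30²)² = (1143 + 28*900)² = (1143 + 25200)² = 26343² = 693953649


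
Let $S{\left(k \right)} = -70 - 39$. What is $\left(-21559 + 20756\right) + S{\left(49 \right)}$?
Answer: $-912$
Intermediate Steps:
$S{\left(k \right)} = -109$
$\left(-21559 + 20756\right) + S{\left(49 \right)} = \left(-21559 + 20756\right) - 109 = -803 - 109 = -912$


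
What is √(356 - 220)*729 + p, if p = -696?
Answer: -696 + 1458*√34 ≈ 7805.5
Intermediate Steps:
√(356 - 220)*729 + p = √(356 - 220)*729 - 696 = √136*729 - 696 = (2*√34)*729 - 696 = 1458*√34 - 696 = -696 + 1458*√34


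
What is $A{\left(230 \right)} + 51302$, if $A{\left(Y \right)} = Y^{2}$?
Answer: $104202$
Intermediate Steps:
$A{\left(230 \right)} + 51302 = 230^{2} + 51302 = 52900 + 51302 = 104202$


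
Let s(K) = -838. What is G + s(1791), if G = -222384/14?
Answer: -117058/7 ≈ -16723.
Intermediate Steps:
G = -111192/7 (G = -222384/14 = -13899*8/7 = -111192/7 ≈ -15885.)
G + s(1791) = -111192/7 - 838 = -117058/7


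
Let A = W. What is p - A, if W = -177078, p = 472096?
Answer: 649174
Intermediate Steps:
A = -177078
p - A = 472096 - 1*(-177078) = 472096 + 177078 = 649174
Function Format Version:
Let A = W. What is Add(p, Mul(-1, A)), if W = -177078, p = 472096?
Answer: 649174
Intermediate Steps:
A = -177078
Add(p, Mul(-1, A)) = Add(472096, Mul(-1, -177078)) = Add(472096, 177078) = 649174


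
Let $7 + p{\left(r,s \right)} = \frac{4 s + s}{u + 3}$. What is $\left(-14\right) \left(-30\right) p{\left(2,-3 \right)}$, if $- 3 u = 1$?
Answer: $- \frac{10605}{2} \approx -5302.5$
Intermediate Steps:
$u = - \frac{1}{3}$ ($u = \left(- \frac{1}{3}\right) 1 = - \frac{1}{3} \approx -0.33333$)
$p{\left(r,s \right)} = -7 + \frac{15 s}{8}$ ($p{\left(r,s \right)} = -7 + \frac{4 s + s}{- \frac{1}{3} + 3} = -7 + \frac{5 s}{\frac{8}{3}} = -7 + 5 s \frac{3}{8} = -7 + \frac{15 s}{8}$)
$\left(-14\right) \left(-30\right) p{\left(2,-3 \right)} = \left(-14\right) \left(-30\right) \left(-7 + \frac{15}{8} \left(-3\right)\right) = 420 \left(-7 - \frac{45}{8}\right) = 420 \left(- \frac{101}{8}\right) = - \frac{10605}{2}$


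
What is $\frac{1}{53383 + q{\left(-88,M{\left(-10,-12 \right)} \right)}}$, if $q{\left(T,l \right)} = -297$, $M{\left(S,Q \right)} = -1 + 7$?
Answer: $\frac{1}{53086} \approx 1.8837 \cdot 10^{-5}$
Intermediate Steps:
$M{\left(S,Q \right)} = 6$
$\frac{1}{53383 + q{\left(-88,M{\left(-10,-12 \right)} \right)}} = \frac{1}{53383 - 297} = \frac{1}{53086}$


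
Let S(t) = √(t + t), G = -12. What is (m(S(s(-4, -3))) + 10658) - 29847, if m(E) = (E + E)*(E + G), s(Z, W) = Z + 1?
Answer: -19201 - 24*I*√6 ≈ -19201.0 - 58.788*I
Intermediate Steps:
s(Z, W) = 1 + Z
S(t) = √2*√t (S(t) = √(2*t) = √2*√t)
m(E) = 2*E*(-12 + E) (m(E) = (E + E)*(E - 12) = (2*E)*(-12 + E) = 2*E*(-12 + E))
(m(S(s(-4, -3))) + 10658) - 29847 = (2*(√2*√(1 - 4))*(-12 + √2*√(1 - 4)) + 10658) - 29847 = (2*(√2*√(-3))*(-12 + √2*√(-3)) + 10658) - 29847 = (2*(√2*(I*√3))*(-12 + √2*(I*√3)) + 10658) - 29847 = (2*(I*√6)*(-12 + I*√6) + 10658) - 29847 = (2*I*√6*(-12 + I*√6) + 10658) - 29847 = (10658 + 2*I*√6*(-12 + I*√6)) - 29847 = -19189 + 2*I*√6*(-12 + I*√6)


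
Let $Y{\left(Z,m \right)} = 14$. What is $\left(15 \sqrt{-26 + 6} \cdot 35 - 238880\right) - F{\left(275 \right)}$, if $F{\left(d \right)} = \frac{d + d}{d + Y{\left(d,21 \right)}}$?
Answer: $- \frac{69036870}{289} + 1050 i \sqrt{5} \approx -2.3888 \cdot 10^{5} + 2347.9 i$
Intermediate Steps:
$F{\left(d \right)} = \frac{2 d}{14 + d}$ ($F{\left(d \right)} = \frac{d + d}{d + 14} = \frac{2 d}{14 + d}$)
$\left(15 \sqrt{-26 + 6} \cdot 35 - 238880\right) - F{\left(275 \right)} = \left(15 \sqrt{-26 + 6} \cdot 35 - 238880\right) - 2 \cdot 275 \frac{1}{14 + 275} = \left(15 \sqrt{-20} \cdot 35 - 238880\right) - 2 \cdot 275 \cdot \frac{1}{289} = \left(15 \cdot 2 i \sqrt{5} \cdot 35 - 238880\right) - 2 \cdot 275 \cdot \frac{1}{289} = \left(30 i \sqrt{5} \cdot 35 - 238880\right) - \frac{550}{289} = \left(1050 i \sqrt{5} - 238880\right) - \frac{550}{289} = \left(-238880 + 1050 i \sqrt{5}\right) - \frac{550}{289} = - \frac{69036870}{289} + 1050 i \sqrt{5}$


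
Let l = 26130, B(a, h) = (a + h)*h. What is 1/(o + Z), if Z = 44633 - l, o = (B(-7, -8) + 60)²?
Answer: 1/50903 ≈ 1.9645e-5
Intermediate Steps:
B(a, h) = h*(a + h)
o = 32400 (o = (-8*(-7 - 8) + 60)² = (-8*(-15) + 60)² = (120 + 60)² = 180² = 32400)
Z = 18503 (Z = 44633 - 1*26130 = 44633 - 26130 = 18503)
1/(o + Z) = 1/(32400 + 18503) = 1/50903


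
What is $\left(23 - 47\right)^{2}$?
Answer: $576$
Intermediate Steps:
$\left(23 - 47\right)^{2} = \left(-24\right)^{2} = 576$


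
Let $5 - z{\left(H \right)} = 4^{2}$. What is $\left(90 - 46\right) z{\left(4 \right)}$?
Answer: $-484$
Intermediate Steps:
$z{\left(H \right)} = -11$ ($z{\left(H \right)} = 5 - 4^{2} = 5 - 16 = -11$)
$\left(90 - 46\right) z{\left(4 \right)} = \left(90 - 46\right) \left(-11\right) = 44 \left(-11\right) = -484$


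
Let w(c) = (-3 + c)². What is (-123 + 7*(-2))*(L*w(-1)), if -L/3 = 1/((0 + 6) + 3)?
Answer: 2192/3 ≈ 730.67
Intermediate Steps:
L = -⅓ (L = -3/((0 + 6) + 3) = -3/(6 + 3) = -3/9 = -3*⅑ = -⅓ ≈ -0.33333)
(-123 + 7*(-2))*(L*w(-1)) = (-123 + 7*(-2))*(-(-3 - 1)²/3) = (-123 - 14)*(-⅓*(-4)²) = -(-137)*16/3 = -137*(-16/3) = 2192/3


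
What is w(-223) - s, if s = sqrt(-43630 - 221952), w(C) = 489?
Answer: 489 - I*sqrt(265582) ≈ 489.0 - 515.35*I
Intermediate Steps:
s = I*sqrt(265582) (s = sqrt(-265582) = I*sqrt(265582) ≈ 515.35*I)
w(-223) - s = 489 - I*sqrt(265582)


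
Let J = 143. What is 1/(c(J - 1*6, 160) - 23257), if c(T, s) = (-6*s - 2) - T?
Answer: -1/24356 ≈ -4.1058e-5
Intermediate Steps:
c(T, s) = -2 - T - 6*s (c(T, s) = (-2 - 6*s) - T = -2 - T - 6*s)
1/(c(J - 1*6, 160) - 23257) = 1/((-2 - (143 - 1*6) - 6*160) - 23257) = 1/((-2 - (143 - 6) - 960) - 23257) = 1/((-2 - 1*137 - 960) - 23257) = 1/((-2 - 137 - 960) - 23257) = 1/(-1099 - 23257) = 1/(-24356) = -1/24356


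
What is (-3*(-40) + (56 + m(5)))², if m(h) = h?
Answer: 32761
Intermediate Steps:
(-3*(-40) + (56 + m(5)))² = (-3*(-40) + (56 + 5))² = (120 + 61)² = 181² = 32761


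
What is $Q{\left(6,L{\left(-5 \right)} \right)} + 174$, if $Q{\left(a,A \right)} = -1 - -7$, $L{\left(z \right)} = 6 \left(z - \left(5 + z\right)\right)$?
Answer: $180$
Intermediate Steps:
$L{\left(z \right)} = -30$ ($L{\left(z \right)} = 6 \left(-5\right) = -30$)
$Q{\left(a,A \right)} = 6$ ($Q{\left(a,A \right)} = -1 + 7 = 6$)
$Q{\left(6,L{\left(-5 \right)} \right)} + 174 = 6 + 174 = 180$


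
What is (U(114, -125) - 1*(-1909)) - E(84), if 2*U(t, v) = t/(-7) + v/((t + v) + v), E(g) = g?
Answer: 3460171/1904 ≈ 1817.3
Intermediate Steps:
U(t, v) = -t/14 + v/(2*(t + 2*v)) (U(t, v) = (t/(-7) + v/((t + v) + v))/2 = (t*(-1/7) + v/(t + 2*v))/2 = (-t/7 + v/(t + 2*v))/2 = -t/14 + v/(2*(t + 2*v)))
(U(114, -125) - 1*(-1909)) - E(84) = ((-1*114**2 + 7*(-125) - 2*114*(-125))/(14*(114 + 2*(-125))) - 1*(-1909)) - 1*84 = ((-1*12996 - 875 + 28500)/(14*(114 - 250)) + 1909) - 84 = ((1/14)*(-12996 - 875 + 28500)/(-136) + 1909) - 84 = ((1/14)*(-1/136)*14629 + 1909) - 84 = (-14629/1904 + 1909) - 84 = 3620107/1904 - 84 = 3460171/1904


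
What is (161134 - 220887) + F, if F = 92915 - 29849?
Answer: 3313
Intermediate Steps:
F = 63066
(161134 - 220887) + F = (161134 - 220887) + 63066 = -59753 + 63066 = 3313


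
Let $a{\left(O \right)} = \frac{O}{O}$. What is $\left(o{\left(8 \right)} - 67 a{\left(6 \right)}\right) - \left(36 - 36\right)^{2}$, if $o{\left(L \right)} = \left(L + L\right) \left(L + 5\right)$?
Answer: $141$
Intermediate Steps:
$o{\left(L \right)} = 2 L \left(5 + L\right)$
$a{\left(O \right)} = 1$
$\left(o{\left(8 \right)} - 67 a{\left(6 \right)}\right) - \left(36 - 36\right)^{2} = \left(2 \cdot 8 \left(5 + 8\right) - 67\right) - \left(36 - 36\right)^{2} = \left(2 \cdot 8 \cdot 13 - 67\right) - 0^{2} = \left(208 - 67\right) - 0 = 141 + 0 = 141$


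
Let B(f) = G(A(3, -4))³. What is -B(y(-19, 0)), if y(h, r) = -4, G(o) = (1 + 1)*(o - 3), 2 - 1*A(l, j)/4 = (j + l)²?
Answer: -8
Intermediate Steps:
A(l, j) = 8 - 4*(j + l)²
G(o) = -6 + 2*o (G(o) = 2*(-3 + o) = -6 + 2*o)
B(f) = 8 (B(f) = (-6 + 2*(8 - 4*(-4 + 3)²))³ = (-6 + 2*(8 - 4*(-1)²))³ = (-6 + 2*(8 - 4*1))³ = (-6 + 2*(8 - 4))³ = (-6 + 2*4)³ = (-6 + 8)³ = 2³ = 8)
-B(y(-19, 0)) = -1*8 = -8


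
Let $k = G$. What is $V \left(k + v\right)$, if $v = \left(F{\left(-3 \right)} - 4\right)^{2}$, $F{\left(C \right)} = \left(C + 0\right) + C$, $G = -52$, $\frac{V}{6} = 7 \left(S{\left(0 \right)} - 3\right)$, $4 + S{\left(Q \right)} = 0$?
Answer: $-14112$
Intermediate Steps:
$S{\left(Q \right)} = -4$ ($S{\left(Q \right)} = -4 + 0 = -4$)
$V = -294$ ($V = 6 \cdot 7 \left(-4 - 3\right) = 6 \cdot 7 \left(-7\right) = 6 \left(-49\right) = -294$)
$F{\left(C \right)} = 2 C$ ($F{\left(C \right)} = C + C = 2 C$)
$k = -52$
$v = 100$ ($v = \left(2 \left(-3\right) - 4\right)^{2} = \left(-6 - 4\right)^{2} = \left(-10\right)^{2} = 100$)
$V \left(k + v\right) = - 294 \left(-52 + 100\right) = \left(-294\right) 48 = -14112$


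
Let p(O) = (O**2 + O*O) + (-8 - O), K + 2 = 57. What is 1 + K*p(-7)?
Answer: 5336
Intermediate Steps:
K = 55 (K = -2 + 57 = 55)
p(O) = -8 - O + 2*O**2 (p(O) = (O**2 + O**2) + (-8 - O) = 2*O**2 + (-8 - O) = -8 - O + 2*O**2)
1 + K*p(-7) = 1 + 55*(-8 - 1*(-7) + 2*(-7)**2) = 1 + 55*(-8 + 7 + 2*49) = 1 + 55*(-8 + 7 + 98) = 1 + 55*97 = 1 + 5335 = 5336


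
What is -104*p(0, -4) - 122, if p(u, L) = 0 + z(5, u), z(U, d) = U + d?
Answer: -642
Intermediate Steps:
p(u, L) = 5 + u (p(u, L) = 0 + (5 + u) = 5 + u)
-104*p(0, -4) - 122 = -104*(5 + 0) - 122 = -104*5 - 122 = -520 - 122 = -642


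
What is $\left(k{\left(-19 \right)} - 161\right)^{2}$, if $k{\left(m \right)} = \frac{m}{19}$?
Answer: $26244$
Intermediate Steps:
$k{\left(m \right)} = \frac{m}{19}$ ($k{\left(m \right)} = m \frac{1}{19} = \frac{m}{19}$)
$\left(k{\left(-19 \right)} - 161\right)^{2} = \left(\frac{1}{19} \left(-19\right) - 161\right)^{2} = \left(-1 - 161\right)^{2} = \left(-162\right)^{2} = 26244$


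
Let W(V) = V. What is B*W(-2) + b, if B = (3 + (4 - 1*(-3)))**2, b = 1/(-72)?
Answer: -14401/72 ≈ -200.01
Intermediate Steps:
b = -1/72 ≈ -0.013889
B = 100 (B = (3 + (4 + 3))**2 = (3 + 7)**2 = 10**2 = 100)
B*W(-2) + b = 100*(-2) - 1/72 = -200 - 1/72 = -14401/72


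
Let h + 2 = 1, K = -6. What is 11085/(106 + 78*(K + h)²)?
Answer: 11085/3928 ≈ 2.8220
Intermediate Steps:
h = -1 (h = -2 + 1 = -1)
11085/(106 + 78*(K + h)²) = 11085/(106 + 78*(-6 - 1)²) = 11085/(106 + 78*(-7)²) = 11085/(106 + 78*49) = 11085/(106 + 3822) = 11085/3928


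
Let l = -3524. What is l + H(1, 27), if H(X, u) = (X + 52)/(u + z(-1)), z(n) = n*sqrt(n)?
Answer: -2571089/730 + 53*I/730 ≈ -3522.0 + 0.072603*I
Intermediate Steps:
z(n) = n**(3/2)
H(X, u) = (52 + X)/(u - I) (H(X, u) = (X + 52)/(u + (-1)**(3/2)) = (52 + X)/(u - I))
l + H(1, 27) = -3524 + (52 + 1)/(27 - I) = -3524 + ((27 + I)/730)*53 = -3524 + 53*(27 + I)/730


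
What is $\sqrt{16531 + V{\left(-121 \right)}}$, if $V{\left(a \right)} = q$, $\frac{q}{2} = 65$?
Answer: $\sqrt{16661} \approx 129.08$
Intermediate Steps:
$q = 130$ ($q = 2 \cdot 65 = 130$)
$V{\left(a \right)} = 130$
$\sqrt{16531 + V{\left(-121 \right)}} = \sqrt{16531 + 130} = \sqrt{16661}$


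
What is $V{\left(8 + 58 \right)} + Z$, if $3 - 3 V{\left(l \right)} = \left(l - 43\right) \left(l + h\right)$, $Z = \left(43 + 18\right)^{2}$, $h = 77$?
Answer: $\frac{7877}{3} \approx 2625.7$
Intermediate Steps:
$Z = 3721$ ($Z = 61^{2} = 3721$)
$V{\left(l \right)} = 1 - \frac{\left(-43 + l\right) \left(77 + l\right)}{3}$ ($V{\left(l \right)} = 1 - \frac{\left(l - 43\right) \left(l + 77\right)}{3} = 1 - \frac{\left(-43 + l\right) \left(77 + l\right)}{3}$)
$V{\left(8 + 58 \right)} + Z = \left(\frac{3314}{3} - \frac{34 \left(8 + 58\right)}{3} - \frac{\left(8 + 58\right)^{2}}{3}\right) + 3721 = \left(\frac{3314}{3} - 748 - \frac{66^{2}}{3}\right) + 3721 = \left(\frac{3314}{3} - 748 - 1452\right) + 3721 = - \frac{3286}{3} + 3721 = \frac{7877}{3}$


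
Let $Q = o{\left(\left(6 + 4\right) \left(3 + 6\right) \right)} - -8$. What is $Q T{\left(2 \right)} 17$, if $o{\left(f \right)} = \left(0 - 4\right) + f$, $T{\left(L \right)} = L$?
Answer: $3196$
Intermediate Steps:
$o{\left(f \right)} = -4 + f$
$Q = 94$ ($Q = \left(-4 + \left(6 + 4\right) \left(3 + 6\right)\right) - -8 = \left(-4 + 10 \cdot 9\right) + 8 = \left(-4 + 90\right) + 8 = 86 + 8 = 94$)
$Q T{\left(2 \right)} 17 = 94 \cdot 2 \cdot 17 = 188 \cdot 17 = 3196$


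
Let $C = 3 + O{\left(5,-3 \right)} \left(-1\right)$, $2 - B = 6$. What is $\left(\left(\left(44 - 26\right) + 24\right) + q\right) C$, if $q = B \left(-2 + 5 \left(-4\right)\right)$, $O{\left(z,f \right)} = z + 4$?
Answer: $-780$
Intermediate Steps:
$B = -4$ ($B = 2 - 6 = -4$)
$O{\left(z,f \right)} = 4 + z$
$q = 88$ ($q = - 4 \left(-2 + 5 \left(-4\right)\right) = - 4 \left(-2 - 20\right) = \left(-4\right) \left(-22\right) = 88$)
$C = -6$ ($C = 3 + \left(4 + 5\right) \left(-1\right) = 3 + 9 \left(-1\right) = 3 - 9 = -6$)
$\left(\left(\left(44 - 26\right) + 24\right) + q\right) C = \left(\left(\left(44 - 26\right) + 24\right) + 88\right) \left(-6\right) = \left(\left(18 + 24\right) + 88\right) \left(-6\right) = \left(42 + 88\right) \left(-6\right) = 130 \left(-6\right) = -780$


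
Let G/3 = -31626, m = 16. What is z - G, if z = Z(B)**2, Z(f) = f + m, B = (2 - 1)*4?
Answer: 95278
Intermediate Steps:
B = 4 (B = 1*4 = 4)
G = -94878 (G = 3*(-31626) = -94878)
Z(f) = 16 + f (Z(f) = f + 16 = 16 + f)
z = 400 (z = (16 + 4)**2 = 20**2 = 400)
z - G = 400 - 1*(-94878) = 400 + 94878 = 95278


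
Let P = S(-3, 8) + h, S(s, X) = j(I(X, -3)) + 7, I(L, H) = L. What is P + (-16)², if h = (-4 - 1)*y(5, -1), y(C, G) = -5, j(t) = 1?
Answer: 289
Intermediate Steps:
S(s, X) = 8 (S(s, X) = 1 + 7 = 8)
h = 25 (h = (-4 - 1)*(-5) = -5*(-5) = 25)
P = 33 (P = 8 + 25 = 33)
P + (-16)² = 33 + (-16)² = 33 + 256 = 289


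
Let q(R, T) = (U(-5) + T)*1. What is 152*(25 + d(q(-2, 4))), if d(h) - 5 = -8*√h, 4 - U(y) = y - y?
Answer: 4560 - 2432*√2 ≈ 1120.6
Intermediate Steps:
U(y) = 4 (U(y) = 4 - (y - y) = 4 - 1*0 = 4 + 0 = 4)
q(R, T) = 4 + T (q(R, T) = (4 + T)*1 = 4 + T)
d(h) = 5 - 8*√h
152*(25 + d(q(-2, 4))) = 152*(25 + (5 - 8*√(4 + 4))) = 152*(25 + (5 - 16*√2)) = 152*(30 - 16*√2) = 4560 - 2432*√2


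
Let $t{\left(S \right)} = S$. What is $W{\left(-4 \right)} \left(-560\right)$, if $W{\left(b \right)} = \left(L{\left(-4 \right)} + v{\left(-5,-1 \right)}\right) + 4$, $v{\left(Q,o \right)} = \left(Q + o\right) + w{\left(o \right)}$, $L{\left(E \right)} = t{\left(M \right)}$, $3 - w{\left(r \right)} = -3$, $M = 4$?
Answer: $-4480$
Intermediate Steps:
$w{\left(r \right)} = 6$ ($w{\left(r \right)} = 3 - -3 = 3 + 3 = 6$)
$L{\left(E \right)} = 4$
$v{\left(Q,o \right)} = 6 + Q + o$ ($v{\left(Q,o \right)} = \left(Q + o\right) + 6 = 6 + Q + o$)
$W{\left(b \right)} = 8$ ($W{\left(b \right)} = \left(4 - 0\right) + 4 = \left(4 + 0\right) + 4 = 4 + 4 = 8$)
$W{\left(-4 \right)} \left(-560\right) = 8 \left(-560\right) = -4480$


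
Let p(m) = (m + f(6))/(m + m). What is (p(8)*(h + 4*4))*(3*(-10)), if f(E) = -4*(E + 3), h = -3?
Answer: 1365/2 ≈ 682.50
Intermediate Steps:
f(E) = -12 - 4*E (f(E) = -4*(3 + E) = -12 - 4*E)
p(m) = (-36 + m)/(2*m) (p(m) = (m + (-12 - 4*6))/(m + m) = (m + (-12 - 24))/((2*m)) = (m - 36)*(1/(2*m)) = (-36 + m)*(1/(2*m)) = (-36 + m)/(2*m))
(p(8)*(h + 4*4))*(3*(-10)) = (((1/2)*(-36 + 8)/8)*(-3 + 4*4))*(3*(-10)) = (((1/2)*(1/8)*(-28))*(-3 + 16))*(-30) = -7/4*13*(-30) = -91/4*(-30) = 1365/2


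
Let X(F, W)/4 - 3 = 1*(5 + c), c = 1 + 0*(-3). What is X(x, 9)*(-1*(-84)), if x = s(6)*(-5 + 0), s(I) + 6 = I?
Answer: 3024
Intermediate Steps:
s(I) = -6 + I
c = 1 (c = 1 + 0 = 1)
x = 0 (x = (-6 + 6)*(-5 + 0) = 0*(-5) = 0)
X(F, W) = 36 (X(F, W) = 12 + 4*(1*(5 + 1)) = 12 + 4*(1*6) = 12 + 4*6 = 12 + 24 = 36)
X(x, 9)*(-1*(-84)) = 36*(-1*(-84)) = 36*84 = 3024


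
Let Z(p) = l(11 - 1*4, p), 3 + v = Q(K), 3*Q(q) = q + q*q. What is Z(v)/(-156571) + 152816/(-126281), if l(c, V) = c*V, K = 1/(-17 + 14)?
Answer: -645943587011/533842446177 ≈ -1.2100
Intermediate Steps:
K = -⅓ (K = 1/(-3) = -⅓ ≈ -0.33333)
Q(q) = q/3 + q²/3 (Q(q) = (q + q*q)/3 = (q + q²)/3 = q/3 + q²/3)
l(c, V) = V*c
v = -83/27 (v = -3 + (⅓)*(-⅓)*(1 - ⅓) = -3 + (⅓)*(-⅓)*(⅔) = -3 - 2/27 = -83/27 ≈ -3.0741)
Z(p) = 7*p (Z(p) = p*(11 - 1*4) = p*(11 - 4) = p*7 = 7*p)
Z(v)/(-156571) + 152816/(-126281) = (7*(-83/27))/(-156571) + 152816/(-126281) = -581/27*(-1/156571) + 152816*(-1/126281) = 581/4227417 - 152816/126281 = -645943587011/533842446177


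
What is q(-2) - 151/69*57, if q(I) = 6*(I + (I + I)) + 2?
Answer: -3651/23 ≈ -158.74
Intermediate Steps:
q(I) = 2 + 18*I (q(I) = 6*(I + 2*I) + 2 = 6*(3*I) + 2 = 18*I + 2 = 2 + 18*I)
q(-2) - 151/69*57 = (2 + 18*(-2)) - 151/69*57 = (2 - 36) - 151*1/69*57 = -34 - 151/69*57 = -34 - 2869/23 = -3651/23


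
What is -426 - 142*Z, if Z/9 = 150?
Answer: -192126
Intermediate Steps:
Z = 1350 (Z = 9*150 = 1350)
-426 - 142*Z = -426 - 142*1350 = -426 - 191700 = -192126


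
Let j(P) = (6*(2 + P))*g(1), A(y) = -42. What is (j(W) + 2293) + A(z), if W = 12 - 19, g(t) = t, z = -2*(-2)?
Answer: 2221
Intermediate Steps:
z = 4
W = -7
j(P) = 12 + 6*P (j(P) = (6*(2 + P))*1 = (12 + 6*P)*1 = 12 + 6*P)
(j(W) + 2293) + A(z) = ((12 + 6*(-7)) + 2293) - 42 = ((12 - 42) + 2293) - 42 = (-30 + 2293) - 42 = 2263 - 42 = 2221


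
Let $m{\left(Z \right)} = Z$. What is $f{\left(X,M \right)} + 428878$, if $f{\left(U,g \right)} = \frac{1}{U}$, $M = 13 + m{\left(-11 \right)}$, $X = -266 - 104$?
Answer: $\frac{158684859}{370} \approx 4.2888 \cdot 10^{5}$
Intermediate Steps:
$X = -370$
$M = 2$ ($M = 13 - 11 = 2$)
$f{\left(X,M \right)} + 428878 = \frac{1}{-370} + 428878 = - \frac{1}{370} + 428878 = \frac{158684859}{370}$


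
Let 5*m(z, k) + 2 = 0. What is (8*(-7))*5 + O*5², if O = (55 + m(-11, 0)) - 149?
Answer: -2640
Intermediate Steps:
m(z, k) = -⅖ (m(z, k) = -⅖ + (⅕)*0 = -⅖ + 0 = -⅖)
O = -472/5 (O = (55 - ⅖) - 149 = 273/5 - 149 = -472/5 ≈ -94.400)
(8*(-7))*5 + O*5² = (8*(-7))*5 - 472/5*5² = -56*5 - 472/5*25 = -280 - 2360 = -2640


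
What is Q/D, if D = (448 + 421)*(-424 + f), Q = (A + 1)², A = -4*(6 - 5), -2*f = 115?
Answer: -2/92983 ≈ -2.1509e-5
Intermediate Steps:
f = -115/2 (f = -½*115 = -115/2 ≈ -57.500)
A = -4 (A = -4*1 = -4)
Q = 9 (Q = (-4 + 1)² = (-3)² = 9)
D = -836847/2 (D = (448 + 421)*(-424 - 115/2) = 869*(-963/2) = -836847/2 ≈ -4.1842e+5)
Q/D = 9/(-836847/2) = 9*(-2/836847) = -2/92983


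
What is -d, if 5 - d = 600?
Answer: 595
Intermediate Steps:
d = -595 (d = 5 - 1*600 = 5 - 600 = -595)
-d = -1*(-595) = 595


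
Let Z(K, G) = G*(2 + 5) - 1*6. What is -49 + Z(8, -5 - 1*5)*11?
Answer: -885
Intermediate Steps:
Z(K, G) = -6 + 7*G (Z(K, G) = G*7 - 6 = 7*G - 6 = -6 + 7*G)
-49 + Z(8, -5 - 1*5)*11 = -49 + (-6 + 7*(-5 - 1*5))*11 = -49 + (-6 + 7*(-5 - 5))*11 = -49 + (-6 + 7*(-10))*11 = -49 + (-6 - 70)*11 = -49 - 76*11 = -49 - 836 = -885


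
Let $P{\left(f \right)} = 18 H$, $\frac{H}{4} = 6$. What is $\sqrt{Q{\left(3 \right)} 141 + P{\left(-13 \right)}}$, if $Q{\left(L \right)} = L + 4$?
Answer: $\sqrt{1419} \approx 37.67$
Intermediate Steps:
$H = 24$ ($H = 4 \cdot 6 = 24$)
$Q{\left(L \right)} = 4 + L$
$P{\left(f \right)} = 432$ ($P{\left(f \right)} = 18 \cdot 24 = 432$)
$\sqrt{Q{\left(3 \right)} 141 + P{\left(-13 \right)}} = \sqrt{\left(4 + 3\right) 141 + 432} = \sqrt{7 \cdot 141 + 432} = \sqrt{987 + 432} = \sqrt{1419}$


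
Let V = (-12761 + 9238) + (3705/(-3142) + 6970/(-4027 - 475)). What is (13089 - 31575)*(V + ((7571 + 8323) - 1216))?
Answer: -729051160864455/3536321 ≈ -2.0616e+8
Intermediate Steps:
V = -24936207591/7072642 (V = -3523 + (3705*(-1/3142) + 6970/(-4502)) = -3523 + (-3705/3142 + 6970*(-1/4502)) = -3523 + (-3705/3142 - 3485/2251) = -3523 - 19289825/7072642 = -24936207591/7072642 ≈ -3525.7)
(13089 - 31575)*(V + ((7571 + 8323) - 1216)) = (13089 - 31575)*(-24936207591/7072642 + ((7571 + 8323) - 1216)) = -18486*(-24936207591/7072642 + (15894 - 1216)) = -18486*(-24936207591/7072642 + 14678) = -18486*78876031685/7072642 = -729051160864455/3536321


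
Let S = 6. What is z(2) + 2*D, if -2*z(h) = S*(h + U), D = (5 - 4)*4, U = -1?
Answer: 5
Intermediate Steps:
D = 4 (D = 1*4 = 4)
z(h) = 3 - 3*h (z(h) = -3*(h - 1) = -3*(-1 + h) = -(-6 + 6*h)/2 = 3 - 3*h)
z(2) + 2*D = (3 - 3*2) + 2*4 = (3 - 6) + 8 = -3 + 8 = 5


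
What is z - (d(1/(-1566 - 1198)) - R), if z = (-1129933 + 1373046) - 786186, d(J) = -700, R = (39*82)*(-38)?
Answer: -663897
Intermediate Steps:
R = -121524 (R = 3198*(-38) = -121524)
z = -543073 (z = 243113 - 786186 = -543073)
z - (d(1/(-1566 - 1198)) - R) = -543073 - (-700 - 1*(-121524)) = -543073 - (-700 + 121524) = -543073 - 1*120824 = -543073 - 120824 = -663897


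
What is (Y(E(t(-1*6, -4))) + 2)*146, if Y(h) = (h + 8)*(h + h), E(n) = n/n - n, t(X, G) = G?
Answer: 19272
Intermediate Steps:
E(n) = 1 - n
Y(h) = 2*h*(8 + h) (Y(h) = (8 + h)*(2*h) = 2*h*(8 + h))
(Y(E(t(-1*6, -4))) + 2)*146 = (2*(1 - 1*(-4))*(8 + (1 - 1*(-4))) + 2)*146 = (2*(1 + 4)*(8 + (1 + 4)) + 2)*146 = (2*5*(8 + 5) + 2)*146 = (2*5*13 + 2)*146 = (130 + 2)*146 = 132*146 = 19272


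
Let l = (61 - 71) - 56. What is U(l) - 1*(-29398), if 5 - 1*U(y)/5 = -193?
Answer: 30388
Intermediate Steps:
l = -66 (l = -10 - 56 = -66)
U(y) = 990 (U(y) = 25 - 5*(-193) = 25 + 965 = 990)
U(l) - 1*(-29398) = 990 - 1*(-29398) = 990 + 29398 = 30388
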